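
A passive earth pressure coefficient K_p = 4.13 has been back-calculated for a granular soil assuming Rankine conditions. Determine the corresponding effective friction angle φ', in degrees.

37.6°

K_p = (1+sin φ)/(1−sin φ) ⇒ sin φ = (K_p − 1)/(K_p + 1) = 0.6101.
φ = arcsin(0.6101) = 37.60°.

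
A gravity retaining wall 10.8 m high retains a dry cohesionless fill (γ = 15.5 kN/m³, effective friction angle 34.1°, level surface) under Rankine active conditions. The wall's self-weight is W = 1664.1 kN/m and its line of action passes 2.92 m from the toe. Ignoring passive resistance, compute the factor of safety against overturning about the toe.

5.30

K_a = tan²(45° − 34.1°/2) = 0.2815.
P_a = ½K_aγH² = 0.5×0.2815×15.5×10.8² = 254.5 kN/m, acting at H/3 = 3.600 m above the base.
Overturning moment M_o = P_a × H/3 = 254.5 × 3.600 = 916.2.
Resisting moment M_r = W × 2.92 = 1664.1 × 2.92 = 4859.
FS_overturning = M_r/M_o = 4859/916.2 = 5.304.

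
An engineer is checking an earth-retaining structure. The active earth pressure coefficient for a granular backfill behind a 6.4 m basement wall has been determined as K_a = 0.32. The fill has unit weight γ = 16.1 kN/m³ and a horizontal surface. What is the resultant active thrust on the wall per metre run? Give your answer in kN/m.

106 kN/m

P = ½ K_a γ H² = 0.5 × 0.32 × 16.1 × 6.4² = 105.5 kN/m.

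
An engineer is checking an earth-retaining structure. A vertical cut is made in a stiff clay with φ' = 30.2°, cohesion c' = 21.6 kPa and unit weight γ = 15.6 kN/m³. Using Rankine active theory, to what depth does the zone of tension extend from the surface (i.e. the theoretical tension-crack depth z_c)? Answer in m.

4.82 m

K_a = tan²(45° − 30.2°/2) = 0.3307; √K_a = 0.5750.
The active pressure is zero where K_a γ z = 2c√K_a, so z_c = 2c/(γ√K_a) = 2×21.6/(15.6×0.5750) = 4.816 m.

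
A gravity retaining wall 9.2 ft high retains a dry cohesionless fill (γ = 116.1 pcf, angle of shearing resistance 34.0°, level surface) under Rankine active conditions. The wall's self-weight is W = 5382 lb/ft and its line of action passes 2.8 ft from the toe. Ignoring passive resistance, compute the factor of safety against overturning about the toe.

3.54

K_a = tan²(45° − 34.0°/2) = 0.2827.
P_a = ½K_aγH² = 0.5×0.2827×116.1×9.2² = 1389 lb/ft, acting at H/3 = 3.067 ft above the base.
Overturning moment M_o = P_a × H/3 = 1389 × 3.067 = 4260.
Resisting moment M_r = W × 2.8 = 5382 × 2.8 = 15070.
FS_overturning = M_r/M_o = 15070/4260 = 3.538.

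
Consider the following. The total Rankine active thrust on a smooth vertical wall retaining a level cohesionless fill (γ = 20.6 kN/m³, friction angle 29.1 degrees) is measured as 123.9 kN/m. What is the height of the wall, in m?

5.90 m

K_a = 0.3456. P_a = ½ K_a γ H² ⇒ H = √(2P_a/(K_a γ)).
H = √(2×123.9/(0.3456×20.6)) = 5.900 m.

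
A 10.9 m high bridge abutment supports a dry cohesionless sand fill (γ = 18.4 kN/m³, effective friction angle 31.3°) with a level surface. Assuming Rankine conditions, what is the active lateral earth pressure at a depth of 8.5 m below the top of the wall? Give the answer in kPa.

K_a = (1 − sin φ)/(1 + sin φ) = 0.3162.
σ_h = K_a γ z = 0.3162 × 18.4 × 8.5 = 49.45 kPa.

49.5 kPa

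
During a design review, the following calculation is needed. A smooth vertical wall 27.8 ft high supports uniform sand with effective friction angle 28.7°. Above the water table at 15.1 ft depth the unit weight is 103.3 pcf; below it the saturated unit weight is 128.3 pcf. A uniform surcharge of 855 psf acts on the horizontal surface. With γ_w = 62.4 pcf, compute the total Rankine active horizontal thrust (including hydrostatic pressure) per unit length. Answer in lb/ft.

26300 lb/ft

K_a = tan²(45° − φ/2) = 0.3511.
γ' = 128.3 − 62.4 = 65.90 pcf. h₂ = H − d_w = 12.7 ft.
σ'_h: at surface K_a·q = 300.2; at WT K_a(q+γd_w) = 848.0; at base K_a(q+γd_w+γ'h₂) = 1142 psf.
P₁ = ½(300.2+848.0)×15.1 = 8669; P₂ = ½(848.0+1142)×12.7 = 12640; P_w = ½γ_w h₂² = 5032.
Total = 8669+12640+5032 = 26340 lb/ft.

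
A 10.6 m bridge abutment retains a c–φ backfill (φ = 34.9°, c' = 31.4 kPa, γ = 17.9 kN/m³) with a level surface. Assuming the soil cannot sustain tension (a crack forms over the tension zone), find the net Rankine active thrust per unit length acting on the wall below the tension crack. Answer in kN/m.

K_a = 0.2721; √K_a = 0.5217.
Tension-crack depth z_c = 2c/(γ√K_a) = 2×31.4/(17.9×0.5217) = 6.725 m.
σ_a at base = K_a γ H − 2c√K_a = 0.2721×17.9×10.6 − 2×31.4×0.5217 = 18.88 kPa.
P_a = ½ × 18.88 × (H − z_c) = 0.5×18.88×3.875 = 36.57 kN/m.

36.6 kN/m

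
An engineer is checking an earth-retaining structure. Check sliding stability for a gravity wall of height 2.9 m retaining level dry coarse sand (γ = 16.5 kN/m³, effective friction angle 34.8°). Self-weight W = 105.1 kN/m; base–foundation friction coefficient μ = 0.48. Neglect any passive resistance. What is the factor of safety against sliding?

K_a = tan²(45° − 34.8°/2) = 0.2733.
P_a = ½K_aγH² = 0.5×0.2733×16.5×2.9² = 18.96 kN/m, acting at H/3 = 0.9667 m above the base.
FS_sliding = μW / P_a = 0.48×105.1 / 18.96 = 2.660.

2.66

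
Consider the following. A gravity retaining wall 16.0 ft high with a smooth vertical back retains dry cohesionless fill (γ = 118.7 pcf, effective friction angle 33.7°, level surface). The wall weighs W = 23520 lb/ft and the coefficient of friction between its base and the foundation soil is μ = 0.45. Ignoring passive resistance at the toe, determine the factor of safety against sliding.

K_a = tan²(45° − 33.7°/2) = 0.2863.
P_a = ½K_aγH² = 0.5×0.2863×118.7×16.0² = 4350 lb/ft, acting at H/3 = 5.333 ft above the base.
FS_sliding = μW / P_a = 0.45×23520 / 4350 = 2.433.

2.43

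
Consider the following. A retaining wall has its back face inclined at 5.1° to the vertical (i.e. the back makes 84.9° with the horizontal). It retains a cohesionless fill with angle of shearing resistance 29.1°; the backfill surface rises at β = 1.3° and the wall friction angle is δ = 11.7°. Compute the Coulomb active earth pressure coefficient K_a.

0.359

K_a = sin²(α+φ) / [sin²α · sin(α−δ) · (1 + √{sin(φ+δ)sin(φ−β) / (sin(α−δ)sin(α+β))})²].
With α = 84.9°, φ = 29.1°, δ = 11.7°, β = 1.3°: K_a = 0.3589.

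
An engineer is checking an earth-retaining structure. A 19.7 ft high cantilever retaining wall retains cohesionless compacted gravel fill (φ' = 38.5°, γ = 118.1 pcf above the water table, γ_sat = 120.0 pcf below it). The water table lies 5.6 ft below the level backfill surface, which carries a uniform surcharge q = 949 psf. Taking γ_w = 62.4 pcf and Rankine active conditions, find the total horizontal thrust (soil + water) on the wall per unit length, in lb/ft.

K_a = tan²(45° − φ/2) = 0.2327.
γ' = 120.0 − 62.4 = 57.60 pcf. h₂ = H − d_w = 14.1 ft.
σ'_h: at surface K_a·q = 220.8; at WT K_a(q+γd_w) = 374.7; at base K_a(q+γd_w+γ'h₂) = 563.6 psf.
P₁ = ½(220.8+374.7)×5.6 = 1667; P₂ = ½(374.7+563.6)×14.1 = 6615; P_w = ½γ_w h₂² = 6203.
Total = 1667+6615+6203 = 14480 lb/ft.

14500 lb/ft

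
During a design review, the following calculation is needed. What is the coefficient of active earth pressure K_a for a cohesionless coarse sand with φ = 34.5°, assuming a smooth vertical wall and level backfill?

0.277

K_a = tan²(45° − φ/2) = tan²(27.75°) = 0.2768.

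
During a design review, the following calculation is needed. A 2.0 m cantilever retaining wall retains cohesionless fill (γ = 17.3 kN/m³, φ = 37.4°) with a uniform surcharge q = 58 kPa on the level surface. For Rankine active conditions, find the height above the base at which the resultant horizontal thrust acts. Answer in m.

K_a = 0.2443.
Triangular part P₁ = ½K_aγH² = 8.452 at H/3 = 0.6667 m; rectangular part P₂ = K_a q H = 28.33 at H/2 = 1.000 m.
ȳ = (P₁·0.6667 + P₂·1.000)/(P₁+P₂) = 0.9234 m.

0.923 m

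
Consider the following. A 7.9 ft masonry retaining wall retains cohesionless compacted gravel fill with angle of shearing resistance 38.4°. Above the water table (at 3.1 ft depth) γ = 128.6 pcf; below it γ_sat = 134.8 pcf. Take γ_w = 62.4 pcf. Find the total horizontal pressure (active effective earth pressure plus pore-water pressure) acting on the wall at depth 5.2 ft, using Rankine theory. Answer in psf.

K_a = (1 − sin φ)/(1 + sin φ) = 0.2337.
γ' = 134.8 − 62.4 = 72.40 pcf.
Effective vertical stress at 5.2 ft: σ'_v = 128.6×3.1 + 72.40×2.10 = 550.7 psf.
σ'_h = K_a σ'_v = 0.2337 × 550.7 = 128.7 psf; u = γ_w × 2.10 = 131.0 psf.
Total σ_h = 128.7 + 131.0 = 259.7 psf.

260 psf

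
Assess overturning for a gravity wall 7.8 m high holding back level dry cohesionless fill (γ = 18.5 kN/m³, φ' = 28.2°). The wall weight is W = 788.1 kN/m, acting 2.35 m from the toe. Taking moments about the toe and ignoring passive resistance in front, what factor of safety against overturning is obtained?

K_a = tan²(45° − 28.2°/2) = 0.3582.
P_a = ½K_aγH² = 0.5×0.3582×18.5×7.8² = 201.6 kN/m, acting at H/3 = 2.600 m above the base.
Overturning moment M_o = P_a × H/3 = 201.6 × 2.600 = 524.1.
Resisting moment M_r = W × 2.35 = 788.1 × 2.35 = 1852.
FS_overturning = M_r/M_o = 1852/524.1 = 3.534.

3.53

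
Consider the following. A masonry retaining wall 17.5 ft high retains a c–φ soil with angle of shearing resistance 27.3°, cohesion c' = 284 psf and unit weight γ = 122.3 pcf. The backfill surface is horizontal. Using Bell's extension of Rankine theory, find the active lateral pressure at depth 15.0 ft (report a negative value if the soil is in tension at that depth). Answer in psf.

K_a = (1 − sin φ)/(1 + sin φ) = 0.3711.
σ_a = K_a γ z − 2c√K_a = 0.3711×122.3×15.0 − 2×284×0.6092 = 334.8 psf.

335 psf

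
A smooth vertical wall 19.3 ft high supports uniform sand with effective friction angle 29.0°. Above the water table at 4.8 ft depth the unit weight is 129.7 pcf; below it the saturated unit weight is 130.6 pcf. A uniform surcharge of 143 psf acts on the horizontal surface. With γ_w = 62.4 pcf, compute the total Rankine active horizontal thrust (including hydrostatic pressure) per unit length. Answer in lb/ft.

K_a = tan²(45° − φ/2) = 0.3470.
γ' = 130.6 − 62.4 = 68.20 pcf. h₂ = H − d_w = 14.5 ft.
σ'_h: at surface K_a·q = 49.62; at WT K_a(q+γd_w) = 265.6; at base K_a(q+γd_w+γ'h₂) = 608.8 psf.
P₁ = ½(49.62+265.6)×4.8 = 756.6; P₂ = ½(265.6+608.8)×14.5 = 6339; P_w = ½γ_w h₂² = 6560.
Total = 756.6+6339+6560 = 13660 lb/ft.

13700 lb/ft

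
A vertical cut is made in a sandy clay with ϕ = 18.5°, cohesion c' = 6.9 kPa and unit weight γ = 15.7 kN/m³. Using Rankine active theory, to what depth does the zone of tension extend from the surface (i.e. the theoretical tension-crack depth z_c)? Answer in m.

K_a = tan²(45° − 18.5°/2) = 0.5183; √K_a = 0.7199.
The active pressure is zero where K_a γ z = 2c√K_a, so z_c = 2c/(γ√K_a) = 2×6.9/(15.7×0.7199) = 1.221 m.

1.22 m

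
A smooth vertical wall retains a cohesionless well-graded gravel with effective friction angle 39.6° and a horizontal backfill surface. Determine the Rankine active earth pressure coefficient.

0.221

K_a = (1 − sin φ)/(1 + sin φ) = (1 − sin 39.6°)/(1 + sin 39.6°) = 0.2214.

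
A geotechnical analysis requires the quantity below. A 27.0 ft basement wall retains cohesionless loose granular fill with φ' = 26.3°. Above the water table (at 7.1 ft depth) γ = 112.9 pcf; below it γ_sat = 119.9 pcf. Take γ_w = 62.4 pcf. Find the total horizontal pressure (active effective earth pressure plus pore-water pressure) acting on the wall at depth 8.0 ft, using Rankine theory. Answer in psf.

K_a = (1 − sin φ)/(1 + sin φ) = 0.3859.
γ' = 119.9 − 62.4 = 57.50 pcf.
Effective vertical stress at 8.0 ft: σ'_v = 112.9×7.1 + 57.50×0.900 = 853.3 psf.
σ'_h = K_a σ'_v = 0.3859 × 853.3 = 329.3 psf; u = γ_w × 0.900 = 56.16 psf.
Total σ_h = 329.3 + 56.16 = 385.5 psf.

385 psf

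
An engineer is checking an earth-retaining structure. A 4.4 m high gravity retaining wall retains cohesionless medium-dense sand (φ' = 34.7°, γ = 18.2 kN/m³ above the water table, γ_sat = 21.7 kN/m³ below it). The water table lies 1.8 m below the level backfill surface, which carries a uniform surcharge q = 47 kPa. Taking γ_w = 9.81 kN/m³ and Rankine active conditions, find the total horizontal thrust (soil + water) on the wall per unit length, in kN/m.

132 kN/m

K_a = tan²(45° − φ/2) = 0.2745.
γ' = 21.7 − 9.81 = 11.89 kN/m³. h₂ = H − d_w = 2.6 m.
σ'_h: at surface K_a·q = 12.90; at WT K_a(q+γd_w) = 21.89; at base K_a(q+γd_w+γ'h₂) = 30.38 kPa.
P₁ = ½(12.90+21.89)×1.8 = 31.31; P₂ = ½(21.89+30.38)×2.6 = 67.95; P_w = ½γ_w h₂² = 33.16.
Total = 31.31+67.95+33.16 = 132.4 kN/m.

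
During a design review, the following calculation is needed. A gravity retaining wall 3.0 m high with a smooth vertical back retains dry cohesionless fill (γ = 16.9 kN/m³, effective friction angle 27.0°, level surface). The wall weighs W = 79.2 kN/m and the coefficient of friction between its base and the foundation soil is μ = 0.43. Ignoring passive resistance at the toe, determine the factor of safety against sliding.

1.19

K_a = tan²(45° − 27.0°/2) = 0.3755.
P_a = ½K_aγH² = 0.5×0.3755×16.9×3.0² = 28.56 kN/m, acting at H/3 = 1.000 m above the base.
FS_sliding = μW / P_a = 0.43×79.2 / 28.56 = 1.192.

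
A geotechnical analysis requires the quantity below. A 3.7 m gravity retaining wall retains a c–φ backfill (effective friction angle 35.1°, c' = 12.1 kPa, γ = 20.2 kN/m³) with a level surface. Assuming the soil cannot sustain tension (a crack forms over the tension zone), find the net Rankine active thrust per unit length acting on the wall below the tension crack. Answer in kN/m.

5.29 kN/m

K_a = 0.2698; √K_a = 0.5195.
Tension-crack depth z_c = 2c/(γ√K_a) = 2×12.1/(20.2×0.5195) = 2.306 m.
σ_a at base = K_a γ H − 2c√K_a = 0.2698×20.2×3.7 − 2×12.1×0.5195 = 7.597 kPa.
P_a = ½ × 7.597 × (H − z_c) = 0.5×7.597×1.394 = 5.294 kN/m.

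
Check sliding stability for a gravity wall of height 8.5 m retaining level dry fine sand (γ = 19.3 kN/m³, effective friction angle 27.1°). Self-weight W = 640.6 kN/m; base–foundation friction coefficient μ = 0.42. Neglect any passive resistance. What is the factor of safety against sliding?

K_a = tan²(45° − 27.1°/2) = 0.3741.
P_a = ½K_aγH² = 0.5×0.3741×19.3×8.5² = 260.8 kN/m, acting at H/3 = 2.833 m above the base.
FS_sliding = μW / P_a = 0.42×640.6 / 260.8 = 1.032.

1.03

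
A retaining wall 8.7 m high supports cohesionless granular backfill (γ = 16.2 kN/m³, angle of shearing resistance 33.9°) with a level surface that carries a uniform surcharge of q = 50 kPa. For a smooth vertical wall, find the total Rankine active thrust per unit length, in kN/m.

K_a = tan²(45° − φ/2) = 0.2839.
Soil triangle: ½ K_a γ H² = 0.5×0.2839×16.2×8.7² = 174.1 kN/m.
Surcharge rectangle: K_a q H = 0.2839×50×8.7 = 123.5 kN/m.
Total = 174.1 + 123.5 = 297.6 kN/m.

298 kN/m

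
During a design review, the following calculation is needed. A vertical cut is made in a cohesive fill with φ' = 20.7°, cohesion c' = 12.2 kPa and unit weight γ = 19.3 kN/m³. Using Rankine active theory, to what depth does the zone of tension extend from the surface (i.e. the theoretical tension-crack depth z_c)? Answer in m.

1.83 m

K_a = tan²(45° − 20.7°/2) = 0.4777; √K_a = 0.6911.
The active pressure is zero where K_a γ z = 2c√K_a, so z_c = 2c/(γ√K_a) = 2×12.2/(19.3×0.6911) = 1.829 m.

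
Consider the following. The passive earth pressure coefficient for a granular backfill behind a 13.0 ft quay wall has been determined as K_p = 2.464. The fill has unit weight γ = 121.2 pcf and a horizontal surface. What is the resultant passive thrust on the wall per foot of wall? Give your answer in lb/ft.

25200 lb/ft

P = ½ K_p γ H² = 0.5 × 2.464 × 121.2 × 13.0² = 25230 lb/ft.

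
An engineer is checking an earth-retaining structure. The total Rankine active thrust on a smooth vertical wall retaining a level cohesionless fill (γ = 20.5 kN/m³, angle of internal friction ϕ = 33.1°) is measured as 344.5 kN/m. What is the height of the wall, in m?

K_a = 0.2936. P_a = ½ K_a γ H² ⇒ H = √(2P_a/(K_a γ)).
H = √(2×344.5/(0.2936×20.5)) = 10.70 m.

10.7 m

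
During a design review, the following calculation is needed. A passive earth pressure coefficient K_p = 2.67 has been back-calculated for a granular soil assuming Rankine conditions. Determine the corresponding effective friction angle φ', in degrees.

27.1°

K_p = (1+sin φ)/(1−sin φ) ⇒ sin φ = (K_p − 1)/(K_p + 1) = 0.4550.
φ = arcsin(0.4550) = 27.07°.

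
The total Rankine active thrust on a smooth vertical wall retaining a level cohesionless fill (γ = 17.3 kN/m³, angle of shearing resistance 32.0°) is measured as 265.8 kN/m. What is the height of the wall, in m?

10.0 m

K_a = 0.3073. P_a = ½ K_a γ H² ⇒ H = √(2P_a/(K_a γ)).
H = √(2×265.8/(0.3073×17.3)) = 10.00 m.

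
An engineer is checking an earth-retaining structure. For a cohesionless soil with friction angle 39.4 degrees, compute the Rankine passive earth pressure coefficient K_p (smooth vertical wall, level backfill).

K_p = (1 + sin φ)/(1 − sin φ) = tan²(45° + 39.4°/2) = 4.475.

4.48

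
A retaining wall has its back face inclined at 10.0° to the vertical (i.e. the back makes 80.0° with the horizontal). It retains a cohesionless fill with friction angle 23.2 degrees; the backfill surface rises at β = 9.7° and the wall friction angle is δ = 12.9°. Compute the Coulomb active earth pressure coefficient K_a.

K_a = sin²(α+φ) / [sin²α · sin(α−δ) · (1 + √{sin(φ+δ)sin(φ−β) / (sin(α−δ)sin(α+β))})²].
With α = 80.0°, φ = 23.2°, δ = 12.9°, β = 9.7°: K_a = 0.5520.

0.552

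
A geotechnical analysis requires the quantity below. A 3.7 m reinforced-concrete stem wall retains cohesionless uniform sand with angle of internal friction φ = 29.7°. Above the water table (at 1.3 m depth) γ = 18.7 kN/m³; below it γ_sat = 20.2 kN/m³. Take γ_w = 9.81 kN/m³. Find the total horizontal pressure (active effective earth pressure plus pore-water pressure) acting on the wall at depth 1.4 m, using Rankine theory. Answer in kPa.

9.53 kPa

K_a = (1 − sin φ)/(1 + sin φ) = 0.3374.
γ' = 20.2 − 9.81 = 10.39 kN/m³.
Effective vertical stress at 1.4 m: σ'_v = 18.7×1.3 + 10.39×0.1000 = 25.35 kPa.
σ'_h = K_a σ'_v = 0.3374 × 25.35 = 8.552 kPa; u = γ_w × 0.1000 = 0.9810 kPa.
Total σ_h = 8.552 + 0.9810 = 9.533 kPa.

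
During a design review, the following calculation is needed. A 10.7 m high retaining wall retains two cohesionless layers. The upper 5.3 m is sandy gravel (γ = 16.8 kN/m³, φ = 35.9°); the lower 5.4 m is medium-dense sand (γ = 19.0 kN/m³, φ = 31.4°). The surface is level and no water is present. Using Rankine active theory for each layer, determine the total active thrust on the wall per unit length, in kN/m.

K_a1 = tan²(45°−35.9°/2) = 0.2607; K_a2 = tan²(45°−31.4°/2) = 0.3149.
Layer 1: σ at base = K_a1 γ₁ h₁ = 23.22 kPa; P₁ = ½×23.22×5.3 = 61.52.
Layer 2: σ_v at top = γ₁h₁ = 89.04; σ_h top = K_a2×89.04 = 28.04; σ_h base = K_a2×(89.04+19.0×5.4) = 60.35.
P₂ = ½(28.04+60.35)×5.4 = 238.7. Total P_a = 61.52+238.7 = 300.2 kN/m.

300 kN/m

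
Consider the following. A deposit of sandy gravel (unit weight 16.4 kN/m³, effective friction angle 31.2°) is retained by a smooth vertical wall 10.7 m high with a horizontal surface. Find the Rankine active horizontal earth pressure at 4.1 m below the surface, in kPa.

K_a = (1 − sin φ)/(1 + sin φ) = 0.3175.
σ_h = K_a γ z = 0.3175 × 16.4 × 4.1 = 21.35 kPa.

21.3 kPa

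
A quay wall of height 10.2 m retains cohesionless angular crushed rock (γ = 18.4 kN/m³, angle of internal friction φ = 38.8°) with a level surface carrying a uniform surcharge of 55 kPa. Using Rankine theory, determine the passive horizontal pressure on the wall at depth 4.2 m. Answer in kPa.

K_p = (1 + sin φ)/(1 − sin φ) = 4.356.
σ_v = γz + q = 18.4 × 4.2 + 55 = 132.3 kPa.
σ_h = K_p σ_v = 4.356 × 132.3 = 576.2 kPa.

576 kPa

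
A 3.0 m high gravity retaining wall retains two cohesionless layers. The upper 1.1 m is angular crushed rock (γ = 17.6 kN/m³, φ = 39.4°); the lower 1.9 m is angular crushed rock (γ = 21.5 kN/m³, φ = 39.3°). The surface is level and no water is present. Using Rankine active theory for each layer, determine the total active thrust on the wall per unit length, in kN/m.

K_a1 = tan²(45°−39.4°/2) = 0.2234; K_a2 = tan²(45°−39.3°/2) = 0.2245.
Layer 1: σ at base = K_a1 γ₁ h₁ = 4.326 kPa; P₁ = ½×4.326×1.1 = 2.379.
Layer 2: σ_v at top = γ₁h₁ = 19.36; σ_h top = K_a2×19.36 = 4.345; σ_h base = K_a2×(19.36+21.5×1.9) = 13.51.
P₂ = ½(4.345+13.51)×1.9 = 16.97. Total P_a = 2.379+16.97 = 19.35 kN/m.

19.3 kN/m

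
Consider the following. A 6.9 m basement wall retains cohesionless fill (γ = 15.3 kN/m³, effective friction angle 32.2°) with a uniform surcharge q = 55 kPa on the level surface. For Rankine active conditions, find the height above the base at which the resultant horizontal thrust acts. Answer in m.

K_a = 0.3047.
Triangular part P₁ = ½K_aγH² = 111.0 at H/3 = 2.300 m; rectangular part P₂ = K_a q H = 115.6 at H/2 = 3.450 m.
ȳ = (P₁·2.300 + P₂·3.450)/(P₁+P₂) = 2.887 m.

2.89 m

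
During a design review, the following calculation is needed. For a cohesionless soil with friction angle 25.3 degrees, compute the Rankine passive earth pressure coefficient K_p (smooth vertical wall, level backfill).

K_p = (1 + sin φ)/(1 − sin φ) = tan²(45° + 25.3°/2) = 2.493.

2.49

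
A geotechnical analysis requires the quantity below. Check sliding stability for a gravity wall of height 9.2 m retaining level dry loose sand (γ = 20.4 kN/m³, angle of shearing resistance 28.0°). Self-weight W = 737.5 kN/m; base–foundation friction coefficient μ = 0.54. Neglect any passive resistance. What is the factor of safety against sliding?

K_a = tan²(45° − 28.0°/2) = 0.3610.
P_a = ½K_aγH² = 0.5×0.3610×20.4×9.2² = 311.7 kN/m, acting at H/3 = 3.067 m above the base.
FS_sliding = μW / P_a = 0.54×737.5 / 311.7 = 1.278.

1.28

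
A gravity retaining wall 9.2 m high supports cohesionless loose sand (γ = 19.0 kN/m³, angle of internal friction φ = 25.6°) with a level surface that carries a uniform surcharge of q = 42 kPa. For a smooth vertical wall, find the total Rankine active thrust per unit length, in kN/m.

472 kN/m

K_a = tan²(45° − φ/2) = 0.3966.
Soil triangle: ½ K_a γ H² = 0.5×0.3966×19.0×9.2² = 318.9 kN/m.
Surcharge rectangle: K_a q H = 0.3966×42×9.2 = 153.2 kN/m.
Total = 318.9 + 153.2 = 472.1 kN/m.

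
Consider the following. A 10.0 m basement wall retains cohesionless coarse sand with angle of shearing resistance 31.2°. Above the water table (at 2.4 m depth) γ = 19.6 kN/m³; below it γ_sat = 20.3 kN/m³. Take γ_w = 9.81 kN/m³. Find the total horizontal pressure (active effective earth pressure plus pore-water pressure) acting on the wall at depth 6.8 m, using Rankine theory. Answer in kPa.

K_a = (1 − sin φ)/(1 + sin φ) = 0.3175.
γ' = 20.3 − 9.81 = 10.49 kN/m³.
Effective vertical stress at 6.8 m: σ'_v = 19.6×2.4 + 10.49×4.40 = 93.20 kPa.
σ'_h = K_a σ'_v = 0.3175 × 93.20 = 29.59 kPa; u = γ_w × 4.40 = 43.16 kPa.
Total σ_h = 29.59 + 43.16 = 72.75 kPa.

72.8 kPa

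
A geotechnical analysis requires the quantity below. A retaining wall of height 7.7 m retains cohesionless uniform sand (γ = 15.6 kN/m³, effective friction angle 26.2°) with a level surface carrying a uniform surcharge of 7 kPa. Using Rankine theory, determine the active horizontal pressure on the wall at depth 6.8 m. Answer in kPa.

43.8 kPa

K_a = (1 − sin φ)/(1 + sin φ) = 0.3874.
σ_v = γz + q = 15.6 × 6.8 + 7 = 113.1 kPa.
σ_h = K_a σ_v = 0.3874 × 113.1 = 43.81 kPa.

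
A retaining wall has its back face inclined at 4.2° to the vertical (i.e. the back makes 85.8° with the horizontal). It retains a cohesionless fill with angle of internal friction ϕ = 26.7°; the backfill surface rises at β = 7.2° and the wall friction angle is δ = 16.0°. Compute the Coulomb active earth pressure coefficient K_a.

0.411

K_a = sin²(α+φ) / [sin²α · sin(α−δ) · (1 + √{sin(φ+δ)sin(φ−β) / (sin(α−δ)sin(α+β))})²].
With α = 85.8°, φ = 26.7°, δ = 16.0°, β = 7.2°: K_a = 0.4111.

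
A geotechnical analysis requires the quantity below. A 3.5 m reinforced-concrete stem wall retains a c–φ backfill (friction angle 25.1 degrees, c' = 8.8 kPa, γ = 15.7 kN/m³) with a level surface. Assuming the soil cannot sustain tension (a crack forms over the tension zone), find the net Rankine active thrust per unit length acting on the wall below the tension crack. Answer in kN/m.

K_a = 0.4043; √K_a = 0.6358.
Tension-crack depth z_c = 2c/(γ√K_a) = 2×8.8/(15.7×0.6358) = 1.763 m.
σ_a at base = K_a γ H − 2c√K_a = 0.4043×15.7×3.5 − 2×8.8×0.6358 = 11.03 kPa.
P_a = ½ × 11.03 × (H − z_c) = 0.5×11.03×1.737 = 9.575 kN/m.

9.58 kN/m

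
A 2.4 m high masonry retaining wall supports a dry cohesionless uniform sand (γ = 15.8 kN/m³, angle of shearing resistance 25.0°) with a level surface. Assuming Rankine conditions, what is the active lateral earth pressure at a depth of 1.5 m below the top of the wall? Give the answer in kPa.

K_a = (1 − sin φ)/(1 + sin φ) = 0.4059.
σ_h = K_a γ z = 0.4059 × 15.8 × 1.5 = 9.619 kPa.

9.62 kPa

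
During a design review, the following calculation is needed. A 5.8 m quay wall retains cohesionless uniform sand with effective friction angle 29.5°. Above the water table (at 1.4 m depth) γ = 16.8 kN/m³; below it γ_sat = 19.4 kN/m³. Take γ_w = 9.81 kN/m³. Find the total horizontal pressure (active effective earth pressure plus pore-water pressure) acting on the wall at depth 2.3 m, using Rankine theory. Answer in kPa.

19.8 kPa

K_a = (1 − sin φ)/(1 + sin φ) = 0.3401.
γ' = 19.4 − 9.81 = 9.590 kN/m³.
Effective vertical stress at 2.3 m: σ'_v = 16.8×1.4 + 9.590×0.900 = 32.15 kPa.
σ'_h = K_a σ'_v = 0.3401 × 32.15 = 10.93 kPa; u = γ_w × 0.900 = 8.829 kPa.
Total σ_h = 10.93 + 8.829 = 19.76 kPa.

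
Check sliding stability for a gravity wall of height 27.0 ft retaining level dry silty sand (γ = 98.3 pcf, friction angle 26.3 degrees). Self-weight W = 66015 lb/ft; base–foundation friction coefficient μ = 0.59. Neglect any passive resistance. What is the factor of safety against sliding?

2.82

K_a = tan²(45° − 26.3°/2) = 0.3859.
P_a = ½K_aγH² = 0.5×0.3859×98.3×27.0² = 13830 lb/ft, acting at H/3 = 9.000 ft above the base.
FS_sliding = μW / P_a = 0.59×66015 / 13830 = 2.817.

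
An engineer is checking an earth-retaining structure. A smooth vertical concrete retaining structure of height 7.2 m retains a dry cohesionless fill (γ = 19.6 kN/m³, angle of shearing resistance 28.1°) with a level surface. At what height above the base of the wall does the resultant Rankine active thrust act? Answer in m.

2.40 m

K_a = 0.3596.
The pressure distribution is triangular, so the resultant acts at H/3 above the base = 7.2/3 = 2.400 m.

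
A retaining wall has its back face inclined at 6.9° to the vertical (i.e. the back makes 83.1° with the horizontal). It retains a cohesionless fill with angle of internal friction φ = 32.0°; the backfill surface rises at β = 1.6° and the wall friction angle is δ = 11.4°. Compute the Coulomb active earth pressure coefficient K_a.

0.340

K_a = sin²(α+φ) / [sin²α · sin(α−δ) · (1 + √{sin(φ+δ)sin(φ−β) / (sin(α−δ)sin(α+β))})²].
With α = 83.1°, φ = 32.0°, δ = 11.4°, β = 1.6°: K_a = 0.3396.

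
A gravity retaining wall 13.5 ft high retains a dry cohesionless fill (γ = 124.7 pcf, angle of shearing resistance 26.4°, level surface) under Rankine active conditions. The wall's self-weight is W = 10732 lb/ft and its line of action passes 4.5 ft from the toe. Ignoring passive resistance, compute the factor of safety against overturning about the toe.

K_a = tan²(45° − 26.4°/2) = 0.3844.
P_a = ½K_aγH² = 0.5×0.3844×124.7×13.5² = 4368 lb/ft, acting at H/3 = 4.500 ft above the base.
Overturning moment M_o = P_a × H/3 = 4368 × 4.500 = 19660.
Resisting moment M_r = W × 4.5 = 10732 × 4.5 = 48290.
FS_overturning = M_r/M_o = 48290/19660 = 2.457.

2.46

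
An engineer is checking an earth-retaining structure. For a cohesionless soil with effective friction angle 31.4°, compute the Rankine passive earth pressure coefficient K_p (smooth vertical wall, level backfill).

3.18

K_p = (1 + sin φ)/(1 − sin φ) = tan²(45° + 31.4°/2) = 3.175.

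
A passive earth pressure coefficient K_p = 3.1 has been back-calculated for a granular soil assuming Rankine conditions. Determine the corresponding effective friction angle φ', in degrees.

K_p = (1+sin φ)/(1−sin φ) ⇒ sin φ = (K_p − 1)/(K_p + 1) = 0.5122.
φ = arcsin(0.5122) = 30.81°.

30.8°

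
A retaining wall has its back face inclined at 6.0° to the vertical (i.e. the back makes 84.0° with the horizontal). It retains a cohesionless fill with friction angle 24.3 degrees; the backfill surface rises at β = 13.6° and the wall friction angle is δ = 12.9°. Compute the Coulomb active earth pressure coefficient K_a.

0.532

K_a = sin²(α+φ) / [sin²α · sin(α−δ) · (1 + √{sin(φ+δ)sin(φ−β) / (sin(α−δ)sin(α+β))})²].
With α = 84.0°, φ = 24.3°, δ = 12.9°, β = 13.6°: K_a = 0.5317.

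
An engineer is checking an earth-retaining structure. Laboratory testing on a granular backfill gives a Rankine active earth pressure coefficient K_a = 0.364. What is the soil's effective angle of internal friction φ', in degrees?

K_a = tan²(45° − φ/2) ⇒ 45° − φ/2 = arctan(√0.364) = 31.10°.
φ = 2(45° − 31.10°) = 27.79°.

27.8°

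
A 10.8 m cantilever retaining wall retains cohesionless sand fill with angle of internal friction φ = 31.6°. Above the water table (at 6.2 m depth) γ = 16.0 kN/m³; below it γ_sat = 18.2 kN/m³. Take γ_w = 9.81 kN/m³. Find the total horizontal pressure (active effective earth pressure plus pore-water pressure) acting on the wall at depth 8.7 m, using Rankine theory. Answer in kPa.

K_a = (1 − sin φ)/(1 + sin φ) = 0.3123.
γ' = 18.2 − 9.81 = 8.390 kN/m³.
Effective vertical stress at 8.7 m: σ'_v = 16.0×6.2 + 8.390×2.50 = 120.2 kPa.
σ'_h = K_a σ'_v = 0.3123 × 120.2 = 37.54 kPa; u = γ_w × 2.50 = 24.52 kPa.
Total σ_h = 37.54 + 24.52 = 62.06 kPa.

62.1 kPa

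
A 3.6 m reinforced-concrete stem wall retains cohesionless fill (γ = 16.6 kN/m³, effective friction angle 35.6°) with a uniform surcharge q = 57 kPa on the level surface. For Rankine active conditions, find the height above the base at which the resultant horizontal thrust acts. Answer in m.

K_a = 0.2641.
Triangular part P₁ = ½K_aγH² = 28.41 at H/3 = 1.200 m; rectangular part P₂ = K_a q H = 54.20 at H/2 = 1.800 m.
ȳ = (P₁·1.200 + P₂·1.800)/(P₁+P₂) = 1.594 m.

1.59 m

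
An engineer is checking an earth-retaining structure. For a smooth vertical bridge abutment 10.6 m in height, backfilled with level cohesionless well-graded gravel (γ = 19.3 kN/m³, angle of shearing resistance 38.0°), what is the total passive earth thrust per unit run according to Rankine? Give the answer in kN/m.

K_p = tan²(45° + φ/2) = 4.204.
P_p = ½ K_p γ H² = 0.5 × 4.204 × 19.3 × 10.6² = 4558 kN/m.

4560 kN/m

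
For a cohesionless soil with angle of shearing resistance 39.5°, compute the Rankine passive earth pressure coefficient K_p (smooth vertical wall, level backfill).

K_p = (1 + sin φ)/(1 − sin φ) = tan²(45° + 39.5°/2) = 4.496.

4.50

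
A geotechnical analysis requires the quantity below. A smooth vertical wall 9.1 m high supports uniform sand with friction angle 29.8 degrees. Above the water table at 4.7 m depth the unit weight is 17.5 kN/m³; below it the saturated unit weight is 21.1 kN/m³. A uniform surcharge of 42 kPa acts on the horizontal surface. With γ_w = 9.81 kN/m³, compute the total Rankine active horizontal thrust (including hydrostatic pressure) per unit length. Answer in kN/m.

K_a = tan²(45° − φ/2) = 0.3360.
γ' = 21.1 − 9.81 = 11.29 kN/m³. h₂ = H − d_w = 4.4 m.
σ'_h: at surface K_a·q = 14.11; at WT K_a(q+γd_w) = 41.75; at base K_a(q+γd_w+γ'h₂) = 58.44 kPa.
P₁ = ½(14.11+41.75)×4.7 = 131.3; P₂ = ½(41.75+58.44)×4.4 = 220.4; P_w = ½γ_w h₂² = 94.96.
Total = 131.3+220.4+94.96 = 446.7 kN/m.

447 kN/m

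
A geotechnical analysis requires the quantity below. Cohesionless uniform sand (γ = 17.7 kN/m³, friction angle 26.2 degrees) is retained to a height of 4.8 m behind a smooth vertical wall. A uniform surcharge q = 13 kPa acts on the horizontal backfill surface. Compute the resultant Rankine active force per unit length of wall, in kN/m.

103 kN/m

K_a = tan²(45° − φ/2) = 0.3874.
Soil triangle: ½ K_a γ H² = 0.5×0.3874×17.7×4.8² = 79.00 kN/m.
Surcharge rectangle: K_a q H = 0.3874×13×4.8 = 24.18 kN/m.
Total = 79.00 + 24.18 = 103.2 kN/m.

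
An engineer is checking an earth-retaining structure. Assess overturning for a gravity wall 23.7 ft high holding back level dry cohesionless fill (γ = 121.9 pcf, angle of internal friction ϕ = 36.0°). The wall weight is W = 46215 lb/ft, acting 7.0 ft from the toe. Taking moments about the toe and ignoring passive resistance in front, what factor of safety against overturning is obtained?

K_a = tan²(45° − 36.0°/2) = 0.2596.
P_a = ½K_aγH² = 0.5×0.2596×121.9×23.7² = 8888 lb/ft, acting at H/3 = 7.900 ft above the base.
Overturning moment M_o = P_a × H/3 = 8888 × 7.900 = 70210.
Resisting moment M_r = W × 7.0 = 46215 × 7.0 = 323500.
FS_overturning = M_r/M_o = 323500/70210 = 4.607.

4.61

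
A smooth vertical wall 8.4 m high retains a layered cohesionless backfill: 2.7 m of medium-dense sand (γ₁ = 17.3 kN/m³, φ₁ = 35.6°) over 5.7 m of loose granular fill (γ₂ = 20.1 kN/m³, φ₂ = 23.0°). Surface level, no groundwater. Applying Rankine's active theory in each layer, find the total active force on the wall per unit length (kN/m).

276 kN/m

K_a1 = tan²(45°−35.6°/2) = 0.2641; K_a2 = tan²(45°−23.0°/2) = 0.4381.
Layer 1: σ at base = K_a1 γ₁ h₁ = 12.34 kPa; P₁ = ½×12.34×2.7 = 16.66.
Layer 2: σ_v at top = γ₁h₁ = 46.71; σ_h top = K_a2×46.71 = 20.46; σ_h base = K_a2×(46.71+20.1×5.7) = 70.66.
P₂ = ½(20.46+70.66)×5.7 = 259.7. Total P_a = 16.66+259.7 = 276.3 kN/m.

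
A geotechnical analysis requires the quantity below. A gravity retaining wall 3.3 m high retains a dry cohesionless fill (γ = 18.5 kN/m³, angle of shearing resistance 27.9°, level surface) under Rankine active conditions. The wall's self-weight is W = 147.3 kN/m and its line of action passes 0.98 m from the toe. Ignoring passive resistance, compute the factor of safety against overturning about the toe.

3.59

K_a = tan²(45° − 27.9°/2) = 0.3625.
P_a = ½K_aγH² = 0.5×0.3625×18.5×3.3² = 36.51 kN/m, acting at H/3 = 1.100 m above the base.
Overturning moment M_o = P_a × H/3 = 36.51 × 1.100 = 40.16.
Resisting moment M_r = W × 0.98 = 147.3 × 0.98 = 144.4.
FS_overturning = M_r/M_o = 144.4/40.16 = 3.594.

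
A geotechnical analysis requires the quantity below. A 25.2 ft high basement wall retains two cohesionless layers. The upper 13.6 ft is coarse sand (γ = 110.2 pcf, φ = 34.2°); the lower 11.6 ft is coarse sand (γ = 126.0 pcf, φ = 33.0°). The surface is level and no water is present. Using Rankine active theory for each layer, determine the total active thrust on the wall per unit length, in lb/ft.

10500 lb/ft

K_a1 = tan²(45°−34.2°/2) = 0.2803; K_a2 = tan²(45°−33.0°/2) = 0.2948.
Layer 1: σ at base = K_a1 γ₁ h₁ = 420.2 psf; P₁ = ½×420.2×13.6 = 2857.
Layer 2: σ_v at top = γ₁h₁ = 1499; σ_h top = K_a2×1499 = 441.8; σ_h base = K_a2×(1499+126.0×11.6) = 872.7.
P₂ = ½(441.8+872.7)×11.6 = 7624. Total P_a = 2857+7624 = 10480 lb/ft.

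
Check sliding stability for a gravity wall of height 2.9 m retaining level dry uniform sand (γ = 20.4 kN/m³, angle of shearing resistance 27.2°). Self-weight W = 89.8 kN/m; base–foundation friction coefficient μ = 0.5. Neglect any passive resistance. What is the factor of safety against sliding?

K_a = tan²(45° − 27.2°/2) = 0.3726.
P_a = ½K_aγH² = 0.5×0.3726×20.4×2.9² = 31.96 kN/m, acting at H/3 = 0.9667 m above the base.
FS_sliding = μW / P_a = 0.5×89.8 / 31.96 = 1.405.

1.40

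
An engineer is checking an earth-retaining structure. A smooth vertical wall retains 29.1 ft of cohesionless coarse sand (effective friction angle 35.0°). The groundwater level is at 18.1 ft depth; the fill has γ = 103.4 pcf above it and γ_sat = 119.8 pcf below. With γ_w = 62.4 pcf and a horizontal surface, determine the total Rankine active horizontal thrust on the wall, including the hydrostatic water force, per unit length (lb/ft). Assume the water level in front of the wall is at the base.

14900 lb/ft

K_a = tan²(45° − φ/2) = 0.2710.
γ' = 119.8 − 62.4 = 57.40 pcf. Depth below WT = 11.0 ft.
σ'_h at WT = K_a γ d_w = 507.2 psf; at base = 507.2 + K_a γ' × 11.0 = 678.3 psf.
P₁ (0–18.1 ft) = ½×507.2×18.1 = 4590. P₂ (18.1–29.1 ft) = ½(507.2+678.3)×11.0 = 6520.
P_w = ½ γ_w h₂² = 0.5×62.4×11.0² = 3775. Total = 4590+6520+3775 = 14890 lb/ft.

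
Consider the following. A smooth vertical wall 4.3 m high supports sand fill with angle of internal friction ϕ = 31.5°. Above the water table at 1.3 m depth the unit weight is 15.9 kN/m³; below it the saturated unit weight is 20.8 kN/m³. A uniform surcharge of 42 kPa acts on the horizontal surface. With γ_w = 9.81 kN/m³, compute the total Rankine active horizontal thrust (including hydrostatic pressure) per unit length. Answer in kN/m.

K_a = tan²(45° − φ/2) = 0.3136.
γ' = 20.8 − 9.81 = 10.99 kN/m³. h₂ = H − d_w = 3.0 m.
σ'_h: at surface K_a·q = 13.17; at WT K_a(q+γd_w) = 19.66; at base K_a(q+γd_w+γ'h₂) = 30.00 kPa.
P₁ = ½(13.17+19.66)×1.3 = 21.34; P₂ = ½(19.66+30.00)×3.0 = 74.48; P_w = ½γ_w h₂² = 44.14.
Total = 21.34+74.48+44.14 = 140.0 kN/m.

140 kN/m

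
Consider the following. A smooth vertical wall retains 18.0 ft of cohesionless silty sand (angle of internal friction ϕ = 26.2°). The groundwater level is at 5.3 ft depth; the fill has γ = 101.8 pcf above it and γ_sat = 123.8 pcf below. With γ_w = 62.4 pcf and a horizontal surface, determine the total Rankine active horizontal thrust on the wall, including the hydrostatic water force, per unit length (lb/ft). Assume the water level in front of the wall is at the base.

10200 lb/ft

K_a = tan²(45° − φ/2) = 0.3874.
γ' = 123.8 − 62.4 = 61.40 pcf. Depth below WT = 12.7 ft.
σ'_h at WT = K_a γ d_w = 209.0 psf; at base = 209.0 + K_a γ' × 12.7 = 511.2 psf.
P₁ (0–5.3 ft) = ½×209.0×5.3 = 554.0. P₂ (5.3–18.0 ft) = ½(209.0+511.2)×12.7 = 4573.
P_w = ½ γ_w h₂² = 0.5×62.4×12.7² = 5032. Total = 554.0+4573+5032 = 10160 lb/ft.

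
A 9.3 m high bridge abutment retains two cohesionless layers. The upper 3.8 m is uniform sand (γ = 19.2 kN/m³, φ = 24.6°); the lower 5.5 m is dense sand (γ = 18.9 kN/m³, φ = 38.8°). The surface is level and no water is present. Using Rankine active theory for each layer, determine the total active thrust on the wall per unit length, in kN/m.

K_a1 = tan²(45°−24.6°/2) = 0.4121; K_a2 = tan²(45°−38.8°/2) = 0.2296.
Layer 1: σ at base = K_a1 γ₁ h₁ = 30.07 kPa; P₁ = ½×30.07×3.8 = 57.13.
Layer 2: σ_v at top = γ₁h₁ = 72.96; σ_h top = K_a2×72.96 = 16.75; σ_h base = K_a2×(72.96+18.9×5.5) = 40.61.
P₂ = ½(16.75+40.61)×5.5 = 157.7. Total P_a = 57.13+157.7 = 214.9 kN/m.

215 kN/m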